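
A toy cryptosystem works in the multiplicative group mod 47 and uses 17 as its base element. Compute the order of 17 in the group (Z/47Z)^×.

23

ord(17) | φ(47) = 47 − 1 = 46 = 2 · 23.
Divisors of 46: 1, 2, 23, 46.
Compute 17^d (mod 47) for the divisors d until we hit 1:
17^1 ≡ 17 (mod 47)
17^2 ≡ 7 (mod 47)
17^23 ≡ 1 (mod 47) ✓
The smallest such exponent is 23, so the order of 17 is 23.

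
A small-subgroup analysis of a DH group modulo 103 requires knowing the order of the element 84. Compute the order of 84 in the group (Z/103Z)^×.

ord(84) | φ(103) = 103 − 1 = 102 = 2 · 3 · 17.
Divisors of 102: 1, 2, 3, 6, 17, 34, 51, 102.
Compute 84^d (mod 103) for the divisors d until we hit 1:
84^1 ≡ 84
84^2 ≡ 52
84^3 ≡ 42
84^6 ≡ 13
84^17 ≡ 47
84^34 ≡ 46
84^51 ≡ 102
84^102 ≡ 1
Hence ord(84) = 102.

102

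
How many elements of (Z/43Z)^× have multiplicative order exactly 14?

φ(43) = 43 − 1 = 42 = 2 · 3 · 7.
(Z/43Z)^× is cyclic (|G| = 42); a cyclic group of order m has exactly φ(d) elements of each order d | m, and none otherwise.
14 = 2 · 7 divides 42, and φ(14) = 6.

6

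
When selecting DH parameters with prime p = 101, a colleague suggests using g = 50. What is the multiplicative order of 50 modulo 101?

100

The order of 50 must divide φ(101) = 101 − 1 = 100 = 2^2 · 5^2.
Divisors of 100: 1, 2, 4, 5, 10, 20, 25, 50, 100.
Check 50^d mod 101 for each divisor in increasing order:
50^1 ≡ 50 (mod 101)
50^2 ≡ 76 (mod 101)
50^4 ≡ 19 (mod 101)
50^5 ≡ 41 (mod 101)
50^10 ≡ 65 (mod 101)
50^20 ≡ 84 (mod 101)
50^25 ≡ 10 (mod 101)
50^50 ≡ 100 (mod 101)
50^100 ≡ 1 (mod 101) ✓
Hence ord(50) = 100.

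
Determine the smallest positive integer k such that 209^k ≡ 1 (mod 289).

272

ord(209) | φ(289) = φ(17^2) = 17·(17−1) = 272 = 2^4 · 17.
Divisors of 272: 1, 2, 4, 8, 16, 17, 34, 68, 136, 272.
Evaluate successive powers at the divisors of 272:
209^1 ≡ 209 (mod 289)
209^2 ≡ 42 (mod 289)
209^4 ≡ 30 (mod 289)
209^8 ≡ 33 (mod 289)
209^16 ≡ 222 (mod 289)
209^17 ≡ 158 (mod 289)
209^34 ≡ 110 (mod 289)
209^68 ≡ 251 (mod 289)
209^136 ≡ 288 (mod 289)
209^272 ≡ 1 (mod 289) ✓
The smallest such exponent is 272, so the order of 209 is 272.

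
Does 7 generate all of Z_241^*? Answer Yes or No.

Yes

φ(241) = 241 − 1 = 240 = 2^4 · 3 · 5.
7 is a primitive root mod 241 iff 7^(φ(241)/q) ≢ 1 for every prime q | φ(241), i.e. q ∈ {2, 3, 5}.
7^120 ≡ 240 (mod 241)  [q = 2: ≢ 1 ✓]
7^80 ≡ 15 (mod 241)  [q = 3: ≢ 1 ✓]
7^48 ≡ 91 (mod 241)  [q = 5: ≢ 1 ✓]
Every test exponent gives a nontrivial residue, hence 7 generates the full group.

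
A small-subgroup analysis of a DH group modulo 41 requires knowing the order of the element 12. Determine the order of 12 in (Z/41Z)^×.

ord(12) | φ(41) = 41 − 1 = 40 = 2^3 · 5.
Divisors of 40: 1, 2, 4, 5, 8, 10, 20, 40.
Evaluate successive powers at the divisors of 40:
12^1 ≡ 12 (mod 41)
12^2 ≡ 21 (mod 41)
12^4 ≡ 31 (mod 41)
12^5 ≡ 3 (mod 41)
12^8 ≡ 18 (mod 41)
12^10 ≡ 9 (mod 41)
12^20 ≡ 40 (mod 41)
12^40 ≡ 1 (mod 41) ✓
So ord_41(12) = 40.

40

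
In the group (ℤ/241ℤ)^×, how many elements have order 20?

8

φ(241) = 241 − 1 = 240 = 2^4 · 3 · 5.
(Z/241Z)^× is cyclic (|G| = 240); a cyclic group of order m has exactly φ(d) elements of each order d | m, and none otherwise.
20 = 2^2 · 5 divides 240, and φ(20) = 8.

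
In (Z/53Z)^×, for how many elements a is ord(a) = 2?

φ(53) = 53 − 1 = 52 = 2^2 · 13.
Since (Z/53Z)^× is cyclic of order 52, the number of elements of order d is φ(d) when d | 52 and 0 otherwise.
2 | 52, and φ(2) = 2 − 1 = 1.

1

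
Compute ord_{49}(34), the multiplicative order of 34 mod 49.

14

Since 34 ∈ (Z/49Z)^×, its order divides φ(49) = φ(7^2) = 7·(7−1) = 42 = 2 · 3 · 7.
Divisors of 42: 1, 2, 3, 6, 7, 14, 21, 42.
Test each divisor d:
34^1 ≡ 34
34^2 ≡ 29
34^3 ≡ 6
34^6 ≡ 36
34^7 ≡ 48
34^14 ≡ 1
Therefore the multiplicative order of 34 modulo 49 is 14.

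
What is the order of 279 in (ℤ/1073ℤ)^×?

252

The order of 279 must divide φ(1073) = φ(29·37) = (29−1)·(37−1) = 28·36 = 1008 = 2^4 · 3^2 · 7.
Divisors of 1008: 1, 2, 3, 4, 6, 7, 8, 9, 12, 14, 16, 18, 21, 24, 28, 36, 42, 48, 56, 63, 72, 84, 112, 126, 144, 168, 252, 336, 504, 1008.
Test each divisor d:
279^1 ≡ 279 (mod 1073)
279^2 ≡ 585 (mod 1073)
279^3 ≡ 119 (mod 1073)
279^4 ≡ 1011 (mod 1073)
279^6 ≡ 212 (mod 1073)
279^7 ≡ 133 (mod 1073)
279^8 ≡ 625 (mod 1073)
279^9 ≡ 549 (mod 1073)
279^12 ≡ 951 (mod 1073)
279^14 ≡ 521 (mod 1073)
279^16 ≡ 53 (mod 1073)
279^18 ≡ 961 (mod 1073)
279^21 ≡ 621 (mod 1073)
279^24 ≡ 935 (mod 1073)
279^28 ≡ 1045 (mod 1073)
279^36 ≡ 741 (mod 1073)
279^42 ≡ 434 (mod 1073)
279^48 ≡ 803 (mod 1073)
279^56 ≡ 784 (mod 1073)
279^63 ≡ 191 (mod 1073)
279^72 ≡ 778 (mod 1073)
279^84 ≡ 581 (mod 1073)
279^112 ≡ 900 (mod 1073)
279^126 ≡ 1072 (mod 1073)
279^144 ≡ 112 (mod 1073)
279^168 ≡ 639 (mod 1073)
279^252 ≡ 1 (mod 1073) ✓
Hence ord(279) = 252.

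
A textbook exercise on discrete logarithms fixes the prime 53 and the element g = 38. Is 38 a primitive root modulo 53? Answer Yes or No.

No

φ(53) = 53 − 1 = 52 = 2^2 · 13.
38 is a primitive root mod 53 iff 38^(φ(53)/q) ≢ 1 for every prime q | φ(53), i.e. q ∈ {2, 13}.
38^26 ≡ 1 (mod 53)  [q = 2: ≡ 1 ✗]
38^4 ≡ 10 (mod 53)  [q = 13: ≢ 1 ✓]
38^26 ≡ 1 shows ord(38) | 26, strictly less than φ(53); not a primitive root.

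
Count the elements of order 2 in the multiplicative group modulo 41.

φ(41) = 41 − 1 = 40 = 2^3 · 5.
In a cyclic group of order 40, there are φ(d) elements of order d for each divisor d of 40, and zero for non-divisors.
2 | 40, and φ(2) = 2 − 1 = 1.

1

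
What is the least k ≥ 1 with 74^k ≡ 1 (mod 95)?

18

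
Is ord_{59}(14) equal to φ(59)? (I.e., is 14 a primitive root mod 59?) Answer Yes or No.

φ(59) = 59 − 1 = 58 = 2 · 29.
Test 14^(58/q) mod 59 for each prime factor q of 58:
14^29 ≡ 58 (mod 59)  [q = 2: ≢ 1 ✓]
14^2 ≡ 19 (mod 59)  [q = 29: ≢ 1 ✓]
All checks pass, so 14 has order 58 and is a primitive root modulo 59.

Yes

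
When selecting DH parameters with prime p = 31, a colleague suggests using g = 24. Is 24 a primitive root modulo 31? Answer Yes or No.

φ(31) = 31 − 1 = 30 = 2 · 3 · 5.
An element g generates (Z/31Z)^× iff g^(30/q) ≢ 1 (mod 31) for each prime q ∈ {2, 3, 5}.
24^15 ≡ 30 (mod 31)  [q = 2: ≢ 1 ✓]
24^10 ≡ 25 (mod 31)  [q = 3: ≢ 1 ✓]
24^6 ≡ 4 (mod 31)  [q = 5: ≢ 1 ✓]
All checks pass, so 24 has order 30 and is a primitive root modulo 31.

Yes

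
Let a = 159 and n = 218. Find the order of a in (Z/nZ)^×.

108

ord(159) | φ(218) = φ(2)·φ(109) = 1·108 = 108 = 2^2 · 3^3.
Divisors of 108: 1, 2, 3, 4, 6, 9, 12, 18, 27, 36, 54, 108.
Compute 159^d (mod 218) for the divisors d until we hit 1:
159^1 ≡ 159 (mod 218)
159^2 ≡ 211 (mod 218)
159^3 ≡ 195 (mod 218)
159^4 ≡ 49 (mod 218)
159^6 ≡ 93 (mod 218)
159^9 ≡ 41 (mod 218)
159^12 ≡ 147 (mod 218)
159^18 ≡ 155 (mod 218)
159^27 ≡ 33 (mod 218)
159^36 ≡ 45 (mod 218)
159^54 ≡ 217 (mod 218)
159^108 ≡ 1 (mod 218) ✓
Therefore the multiplicative order of 159 modulo 218 is 108.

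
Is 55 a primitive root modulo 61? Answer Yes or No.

φ(61) = 61 − 1 = 60 = 2^2 · 3 · 5.
Test 55^(60/q) mod 61 for each prime factor q of 60:
55^30 ≡ 60 (mod 61)  [q = 2: ≢ 1 ✓]
55^20 ≡ 47 (mod 61)  [q = 3: ≢ 1 ✓]
55^12 ≡ 20 (mod 61)  [q = 5: ≢ 1 ✓]
All checks pass, so 55 has order 60 and is a primitive root modulo 61.

Yes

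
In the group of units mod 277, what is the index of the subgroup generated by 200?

1

By Lagrange's theorem, ord_277(200) divides φ(277) = 277 − 1 = 276 = 2^2 · 3 · 23.
Divisors of 276: 1, 2, 3, 4, 6, 12, 23, 46, 69, 92, 138, 276.
Test each divisor d:
200^1 ≡ 200 (mod 277)
200^2 ≡ 112 (mod 277)
200^3 ≡ 240 (mod 277)
200^4 ≡ 79 (mod 277)
200^6 ≡ 261 (mod 277)
200^12 ≡ 256 (mod 277)
200^23 ≡ 95 (mod 277)
200^46 ≡ 161 (mod 277)
200^69 ≡ 60 (mod 277)
200^92 ≡ 160 (mod 277)
200^138 ≡ 276 (mod 277)
200^276 ≡ 1 (mod 277) ✓
Thus |⟨200⟩| = ord(200) = 276.
[(Z/277Z)^× : ⟨200⟩] = 276/276 = 1.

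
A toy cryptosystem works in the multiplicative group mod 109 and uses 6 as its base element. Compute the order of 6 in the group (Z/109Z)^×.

By Lagrange's theorem, ord_109(6) divides φ(109) = 109 − 1 = 108 = 2^2 · 3^3.
Divisors of 108: 1, 2, 3, 4, 6, 9, 12, 18, 27, 36, 54, 108.
Test each divisor d:
6^1 ≡ 6 (mod 109)
6^2 ≡ 36 (mod 109)
6^3 ≡ 107 (mod 109)
6^4 ≡ 97 (mod 109)
6^6 ≡ 4 (mod 109)
6^9 ≡ 101 (mod 109)
6^12 ≡ 16 (mod 109)
6^18 ≡ 64 (mod 109)
6^27 ≡ 33 (mod 109)
6^36 ≡ 63 (mod 109)
6^54 ≡ 108 (mod 109)
6^108 ≡ 1 (mod 109) ✓
The smallest such exponent is 108, so the order of 6 is 108.

108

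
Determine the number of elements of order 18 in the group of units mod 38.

6

φ(38) = φ(2)·φ(19) = 1·18 = 18 = 2 · 3^2.
Since (Z/38Z)^× is cyclic of order 18, the number of elements of order d is φ(d) when d | 18 and 0 otherwise.
18 = 2 · 3^2 divides 18, and φ(18) = 6.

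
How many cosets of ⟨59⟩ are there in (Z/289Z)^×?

By Lagrange's theorem, ord_289(59) divides φ(289) = φ(17^2) = 17·(17−1) = 272 = 2^4 · 17.
Divisors of 272: 1, 2, 4, 8, 16, 17, 34, 68, 136, 272.
Evaluate successive powers at the divisors of 272:
59^1 ≡ 59 (mod 289)
59^2 ≡ 13 (mod 289)
59^4 ≡ 169 (mod 289)
59^8 ≡ 239 (mod 289)
59^16 ≡ 188 (mod 289)
59^17 ≡ 110 (mod 289)
59^34 ≡ 251 (mod 289)
59^68 ≡ 288 (mod 289)
59^136 ≡ 1 (mod 289) ✓
So ord_289(59) = 136, hence |⟨59⟩| = 136.
The index is φ(289) / ord(59) = 272 / 136 = 2.

2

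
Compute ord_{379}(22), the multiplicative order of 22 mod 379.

189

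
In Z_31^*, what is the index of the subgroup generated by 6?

5

The order of 6 must divide φ(31) = 31 − 1 = 30 = 2 · 3 · 5.
Divisors of 30: 1, 2, 3, 5, 6, 10, 15, 30.
Evaluate successive powers at the divisors of 30:
6^1 ≡ 6
6^2 ≡ 5
6^3 ≡ 30
6^5 ≡ 26
6^6 ≡ 1
So ord_31(6) = 6, hence |⟨6⟩| = 6.
[(Z/31Z)^× : ⟨6⟩] = 30/6 = 5.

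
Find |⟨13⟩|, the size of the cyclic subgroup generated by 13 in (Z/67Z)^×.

66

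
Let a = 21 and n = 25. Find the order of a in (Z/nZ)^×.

5

By Lagrange's theorem, ord_25(21) divides φ(25) = φ(5^2) = 5·(5−1) = 20 = 2^2 · 5.
Divisors of 20: 1, 2, 4, 5, 10, 20.
Check 21^d mod 25 for each divisor in increasing order:
21^1 ≡ 21 (mod 25)
21^2 ≡ 16 (mod 25)
21^4 ≡ 6 (mod 25)
21^5 ≡ 1 (mod 25) ✓
Hence ord(21) = 5.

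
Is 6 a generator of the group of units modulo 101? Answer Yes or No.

No

φ(101) = 101 − 1 = 100 = 2^2 · 5^2.
Test 6^(100/q) mod 101 for each prime factor q of 100:
6^50 ≡ 1 (mod 101)  [q = 2: ≡ 1 ✗]
6^20 ≡ 1 (mod 101)  [q = 5: ≡ 1 ✗]
6^50 ≡ 1 shows ord(6) | 50, strictly less than φ(101); not a primitive root.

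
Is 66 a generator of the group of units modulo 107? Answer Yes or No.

Yes

φ(107) = 107 − 1 = 106 = 2 · 53.
It suffices to check that the order of 66 is not a proper divisor of 106: compute 66^(106/q) for q ∈ {2, 53}.
66^53 ≡ 106 (mod 107)  [q = 2: ≢ 1 ✓]
66^2 ≡ 76 (mod 107)  [q = 53: ≢ 1 ✓]
None equal 1, so ord_107(66) = 106: 66 is a primitive root.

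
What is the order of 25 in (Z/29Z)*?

7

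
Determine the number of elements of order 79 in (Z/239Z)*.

φ(239) = 239 − 1 = 238 = 2 · 7 · 17.
Since (Z/239Z)^× is cyclic of order 238, the number of elements of order d is φ(d) when d | 238 and 0 otherwise.
Here 238 is not a multiple of 79, so there are no elements of order 79.

0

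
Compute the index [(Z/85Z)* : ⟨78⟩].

4

By Lagrange's theorem, ord_85(78) divides φ(85) = φ(5·17) = (5−1)·(17−1) = 4·16 = 64 = 2^6.
Divisors of 64: 1, 2, 4, 8, 16, 32, 64.
Compute 78^d (mod 85) for the divisors d until we hit 1:
78^1 ≡ 78 (mod 85)
78^2 ≡ 49 (mod 85)
78^4 ≡ 21 (mod 85)
78^8 ≡ 16 (mod 85)
78^16 ≡ 1 (mod 85) ✓
Thus |⟨78⟩| = ord(78) = 16.
[(Z/85Z)^× : ⟨78⟩] = 64/16 = 4.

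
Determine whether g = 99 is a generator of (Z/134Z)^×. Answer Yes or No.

Yes

φ(134) = φ(2)·φ(67) = 1·66 = 66 = 2 · 3 · 11.
An element g generates (Z/134Z)^× iff g^(66/q) ≢ 1 (mod 134) for each prime q ∈ {2, 3, 11}.
99^33 ≡ 133 (mod 134)  [q = 2: ≢ 1 ✓]
99^22 ≡ 29 (mod 134)  [q = 3: ≢ 1 ✓]
99^6 ≡ 25 (mod 134)  [q = 11: ≢ 1 ✓]
None equal 1, so ord_134(99) = 66: 99 is a primitive root.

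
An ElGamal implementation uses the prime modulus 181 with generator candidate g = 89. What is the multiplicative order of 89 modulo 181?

ord(89) | φ(181) = 181 − 1 = 180 = 2^2 · 3^2 · 5.
Divisors of 180: 1, 2, 3, 4, 5, 6, 9, 10, 12, 15, 18, 20, 30, 36, 45, 60, 90, 180.
Test each divisor d:
89^1 ≡ 89
89^2 ≡ 138
89^3 ≡ 155
89^4 ≡ 39
89^5 ≡ 32
89^6 ≡ 133
89^9 ≡ 162
89^10 ≡ 119
89^12 ≡ 132
89^15 ≡ 7
89^18 ≡ 180
89^20 ≡ 43
89^30 ≡ 49
89^36 ≡ 1
So ord_181(89) = 36.

36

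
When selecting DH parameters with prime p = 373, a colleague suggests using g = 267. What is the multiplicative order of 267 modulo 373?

93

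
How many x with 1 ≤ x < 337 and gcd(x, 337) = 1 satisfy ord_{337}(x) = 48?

16

φ(337) = 337 − 1 = 336 = 2^4 · 3 · 7.
Since (Z/337Z)^× is cyclic of order 336, the number of elements of order d is φ(d) when d | 336 and 0 otherwise.
48 = 2^4 · 3 divides 336, and φ(48) = 16.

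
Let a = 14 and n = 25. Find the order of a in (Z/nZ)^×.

10

ord(14) | φ(25) = φ(5^2) = 5·(5−1) = 20 = 2^2 · 5.
Divisors of 20: 1, 2, 4, 5, 10, 20.
Check 14^d mod 25 for each divisor in increasing order:
14^1 ≡ 14 (mod 25)
14^2 ≡ 21 (mod 25)
14^4 ≡ 16 (mod 25)
14^5 ≡ 24 (mod 25)
14^10 ≡ 1 (mod 25) ✓
The smallest such exponent is 10, so the order of 14 is 10.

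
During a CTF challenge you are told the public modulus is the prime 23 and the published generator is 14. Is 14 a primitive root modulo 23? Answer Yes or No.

Yes

φ(23) = 23 − 1 = 22 = 2 · 11.
14 is a primitive root mod 23 iff 14^(φ(23)/q) ≢ 1 for every prime q | φ(23), i.e. q ∈ {2, 11}.
14^11 ≡ 22 (mod 23)  [q = 2: ≢ 1 ✓]
14^2 ≡ 12 (mod 23)  [q = 11: ≢ 1 ✓]
None equal 1, so ord_23(14) = 22: 14 is a primitive root.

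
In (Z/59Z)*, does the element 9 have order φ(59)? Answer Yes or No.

φ(59) = 59 − 1 = 58 = 2 · 29.
9 is a primitive root mod 59 iff 9^(φ(59)/q) ≢ 1 for every prime q | φ(59), i.e. q ∈ {2, 29}.
9^29 ≡ 1 (mod 59)  [q = 2: ≡ 1 ✗]
9^2 ≡ 22 (mod 59)  [q = 29: ≢ 1 ✓]
9^29 ≡ 1 shows ord(9) | 29, strictly less than φ(59); not a primitive root.

No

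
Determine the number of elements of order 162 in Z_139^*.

0

φ(139) = 139 − 1 = 138 = 2 · 3 · 23.
In a cyclic group of order 138, there are φ(d) elements of order d for each divisor d of 138, and zero for non-divisors.
162 does not divide 138, so no element of (Z/139Z)^× has order 162.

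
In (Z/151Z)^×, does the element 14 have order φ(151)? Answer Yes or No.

φ(151) = 151 − 1 = 150 = 2 · 3 · 5^2.
14 is a primitive root mod 151 iff 14^(φ(151)/q) ≢ 1 for every prime q | φ(151), i.e. q ∈ {2, 3, 5}.
14^75 ≡ 150 (mod 151)  [q = 2: ≢ 1 ✓]
14^50 ≡ 118 (mod 151)  [q = 3: ≢ 1 ✓]
14^30 ≡ 8 (mod 151)  [q = 5: ≢ 1 ✓]
Every test exponent gives a nontrivial residue, hence 14 generates the full group.

Yes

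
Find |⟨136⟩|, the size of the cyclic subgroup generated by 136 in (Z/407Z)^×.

ord(136) | φ(407) = φ(11·37) = (11−1)·(37−1) = 10·36 = 360 = 2^3 · 3^2 · 5.
Divisors of 360: 1, 2, 3, 4, 5, 6, 8, 9, 10, 12, 15, 18, 20, 24, 30, 36, 40, 45, 60, 72, 90, 120, 180, 360.
Compute 136^d (mod 407) for the divisors d until we hit 1:
136^1 ≡ 136 (mod 407)
136^2 ≡ 181 (mod 407)
136^3 ≡ 196 (mod 407)
136^4 ≡ 201 (mod 407)
136^5 ≡ 67 (mod 407)
136^6 ≡ 158 (mod 407)
136^8 ≡ 108 (mod 407)
136^9 ≡ 36 (mod 407)
136^10 ≡ 12 (mod 407)
136^12 ≡ 137 (mod 407)
136^15 ≡ 397 (mod 407)
136^18 ≡ 75 (mod 407)
136^20 ≡ 144 (mod 407)
136^24 ≡ 47 (mod 407)
136^30 ≡ 100 (mod 407)
136^36 ≡ 334 (mod 407)
136^40 ≡ 386 (mod 407)
136^45 ≡ 221 (mod 407)
136^60 ≡ 232 (mod 407)
136^72 ≡ 38 (mod 407)
136^90 ≡ 1 (mod 407) ✓
Hence ord(136) = 90.

90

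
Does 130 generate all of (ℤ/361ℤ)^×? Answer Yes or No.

No

φ(361) = φ(19^2) = 19·(19−1) = 342 = 2 · 3^2 · 19.
130 is a primitive root mod 361 iff 130^(φ(361)/q) ≢ 1 for every prime q | φ(361), i.e. q ∈ {2, 3, 19}.
130^171 ≡ 1 (mod 361)  [q = 2: ≡ 1 ✗]
130^114 ≡ 292 (mod 361)  [q = 3: ≢ 1 ✓]
130^18 ≡ 267 (mod 361)  [q = 19: ≢ 1 ✓]
130^171 ≡ 1 shows ord(130) | 171, strictly less than φ(361); not a primitive root.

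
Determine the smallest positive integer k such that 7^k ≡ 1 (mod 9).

Since 7 ∈ (Z/9Z)^×, its order divides φ(9) = φ(3^2) = 3·(3−1) = 6 = 2 · 3.
Divisors of 6: 1, 2, 3, 6.
Compute 7^d (mod 9) for the divisors d until we hit 1:
7^1 ≡ 7
7^2 ≡ 4
7^3 ≡ 1
So ord_9(7) = 3.

3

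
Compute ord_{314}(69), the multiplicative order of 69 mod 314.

156

Since 69 ∈ (Z/314Z)^×, its order divides φ(314) = φ(2)·φ(157) = 1·156 = 156 = 2^2 · 3 · 13.
Divisors of 156: 1, 2, 3, 4, 6, 12, 13, 26, 39, 52, 78, 156.
Test each divisor d:
69^1 ≡ 69 (mod 314)
69^2 ≡ 51 (mod 314)
69^3 ≡ 65 (mod 314)
69^4 ≡ 89 (mod 314)
69^6 ≡ 143 (mod 314)
69^12 ≡ 39 (mod 314)
69^13 ≡ 179 (mod 314)
69^26 ≡ 13 (mod 314)
69^39 ≡ 129 (mod 314)
69^52 ≡ 169 (mod 314)
69^78 ≡ 313 (mod 314)
69^156 ≡ 1 (mod 314) ✓
So ord_314(69) = 156.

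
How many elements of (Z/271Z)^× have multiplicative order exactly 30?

φ(271) = 271 − 1 = 270 = 2 · 3^3 · 5.
Since (Z/271Z)^× is cyclic of order 270, the number of elements of order d is φ(d) when d | 270 and 0 otherwise.
30 = 2 · 3 · 5 divides 270, and φ(30) = 8.

8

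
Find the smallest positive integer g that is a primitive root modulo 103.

φ(103) = 103 − 1 = 102 = 2 · 3 · 17.
g is a primitive root iff g^(102/q) ≢ 1 (mod 103) for each prime q ∈ {2, 3, 17}.
g = 2: 2^51 ≡ 1 — hits 1, so not a primitive root.
g = 3: 3^51 ≡ 102; 3^34 ≡ 1 — hits 1, so not a primitive root.
g = 4: 4^51 ≡ 1 — hits 1, so not a primitive root.
g = 5: 5^51 ≡ 102; 5^34 ≡ 56; 5^6 ≡ 72 — none is 1, so 5 is a primitive root.
Hence the least primitive root of 103 is 5.

5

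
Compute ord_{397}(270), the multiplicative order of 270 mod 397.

By Lagrange's theorem, ord_397(270) divides φ(397) = 397 − 1 = 396 = 2^2 · 3^2 · 11.
Divisors of 396: 1, 2, 3, 4, 6, 9, 11, 12, 18, 22, 33, 36, 44, 66, 99, 132, 198, 396.
Compute 270^d (mod 397) for the divisors d until we hit 1:
270^1 ≡ 270
270^2 ≡ 249
270^3 ≡ 137
270^4 ≡ 69
270^6 ≡ 110
270^9 ≡ 381
270^11 ≡ 383
270^12 ≡ 190
270^18 ≡ 256
270^22 ≡ 196
270^33 ≡ 35
270^36 ≡ 31
270^44 ≡ 304
270^66 ≡ 34
270^99 ≡ 396
270^132 ≡ 362
270^198 ≡ 1
So ord_397(270) = 198.

198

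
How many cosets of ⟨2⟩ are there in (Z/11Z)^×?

The order of 2 must divide φ(11) = 11 − 1 = 10 = 2 · 5.
Divisors of 10: 1, 2, 5, 10.
Compute 2^d (mod 11) for the divisors d until we hit 1:
2^1 ≡ 2
2^2 ≡ 4
2^5 ≡ 10
2^10 ≡ 1
Thus |⟨2⟩| = ord(2) = 10.
Index = |(Z/11Z)^×| / |⟨2⟩| = 10 / 10 = 1.

1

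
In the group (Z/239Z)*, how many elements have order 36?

0

φ(239) = 239 − 1 = 238 = 2 · 7 · 17.
(Z/239Z)^× is cyclic (|G| = 238); a cyclic group of order m has exactly φ(d) elements of each order d | m, and none otherwise.
Here 238 is not a multiple of 36, so there are no elements of order 36.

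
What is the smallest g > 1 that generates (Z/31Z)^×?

3

φ(31) = 31 − 1 = 30 = 2 · 3 · 5.
Test candidates g = 2, 3, … against the prime factors q ∈ {2, 3, 5} of φ(31): g is a generator iff g^(30/q) ≢ 1 for every such q.
g = 2: 2^15 ≡ 1 — hits 1, so not a primitive root.
g = 3: 3^15 ≡ 30; 3^10 ≡ 25; 3^6 ≡ 16 — none is 1, so 3 is a primitive root.
So 3 is the smallest generator of (Z/31Z)^×.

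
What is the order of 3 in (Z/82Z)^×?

8

By Lagrange's theorem, ord_82(3) divides φ(82) = φ(2)·φ(41) = 1·40 = 40 = 2^3 · 5.
Divisors of 40: 1, 2, 4, 5, 8, 10, 20, 40.
Evaluate successive powers at the divisors of 40:
3^1 ≡ 3
3^2 ≡ 9
3^4 ≡ 81
3^5 ≡ 79
3^8 ≡ 1
Hence ord(3) = 8.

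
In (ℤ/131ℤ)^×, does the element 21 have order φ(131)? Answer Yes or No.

No

φ(131) = 131 − 1 = 130 = 2 · 5 · 13.
An element g generates (Z/131Z)^× iff g^(130/q) ≢ 1 (mod 131) for each prime q ∈ {2, 5, 13}.
21^65 ≡ 1 (mod 131)  [q = 2: ≡ 1 ✗]
21^26 ≡ 61 (mod 131)  [q = 5: ≢ 1 ✓]
21^10 ≡ 60 (mod 131)  [q = 13: ≢ 1 ✓]
Since 21^65 ≡ 1, the order of 21 divides 65 < 130, so 21 is not a primitive root.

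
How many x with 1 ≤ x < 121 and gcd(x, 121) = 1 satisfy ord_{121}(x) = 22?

10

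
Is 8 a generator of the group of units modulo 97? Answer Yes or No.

No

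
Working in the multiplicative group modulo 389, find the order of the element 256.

97

The order of 256 must divide φ(389) = 389 − 1 = 388 = 2^2 · 97.
Divisors of 388: 1, 2, 4, 97, 194, 388.
Test each divisor d:
256^1 ≡ 256
256^2 ≡ 184
256^4 ≡ 13
256^97 ≡ 1
Hence ord(256) = 97.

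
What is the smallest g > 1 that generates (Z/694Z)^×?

φ(694) = φ(2)·φ(347) = 1·346 = 346 = 2 · 173.
g is a primitive root iff g^(346/q) ≢ 1 (mod 694) for each prime q ∈ {2, 173}.
g = 2: gcd(2, 694) = 2 > 1, not a unit — skip.
g = 3: 3^173 ≡ 1 — hits 1, so not a primitive root.
g = 4: gcd(4, 694) = 2 > 1, not a unit — skip.
g = 5: 5^173 ≡ 693; 5^2 ≡ 25 — none is 1, so 5 is a primitive root.
Hence the least primitive root of 694 is 5.

5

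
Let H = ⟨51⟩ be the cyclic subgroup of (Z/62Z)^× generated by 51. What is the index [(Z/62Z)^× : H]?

2

The order of 51 must divide φ(62) = φ(2)·φ(31) = 1·30 = 30 = 2 · 3 · 5.
Divisors of 30: 1, 2, 3, 5, 6, 10, 15, 30.
Compute 51^d (mod 62) for the divisors d until we hit 1:
51^1 ≡ 51
51^2 ≡ 59
51^3 ≡ 33
51^5 ≡ 25
51^6 ≡ 35
51^10 ≡ 5
51^15 ≡ 1
The order of 51 is 15, so the subgroup it generates has 15 elements.
[(Z/62Z)^× : ⟨51⟩] = 30/15 = 2.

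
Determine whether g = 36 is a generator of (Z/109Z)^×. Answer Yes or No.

No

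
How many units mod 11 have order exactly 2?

φ(11) = 11 − 1 = 10 = 2 · 5.
In a cyclic group of order 10, there are φ(d) elements of order d for each divisor d of 10, and zero for non-divisors.
2 | 10, and φ(2) = 2 − 1 = 1.

1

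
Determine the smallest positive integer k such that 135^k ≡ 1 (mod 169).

52

Since 135 ∈ (Z/169Z)^×, its order divides φ(169) = φ(13^2) = 13·(13−1) = 156 = 2^2 · 3 · 13.
Divisors of 156: 1, 2, 3, 4, 6, 12, 13, 26, 39, 52, 78, 156.
Test each divisor d:
135^1 ≡ 135 (mod 169)
135^2 ≡ 142 (mod 169)
135^3 ≡ 73 (mod 169)
135^4 ≡ 53 (mod 169)
135^6 ≡ 90 (mod 169)
135^12 ≡ 157 (mod 169)
135^13 ≡ 70 (mod 169)
135^26 ≡ 168 (mod 169)
135^39 ≡ 99 (mod 169)
135^52 ≡ 1 (mod 169) ✓
So ord_169(135) = 52.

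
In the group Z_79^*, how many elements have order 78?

φ(79) = 79 − 1 = 78 = 2 · 3 · 13.
Since (Z/79Z)^× is cyclic of order 78, the number of elements of order d is φ(d) when d | 78 and 0 otherwise.
78 = 2 · 3 · 13 divides 78, and φ(78) = 24.

24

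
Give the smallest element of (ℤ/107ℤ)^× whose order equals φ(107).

φ(107) = 107 − 1 = 106 = 2 · 53.
Test candidates g = 2, 3, … against the prime factors q ∈ {2, 53} of φ(107): g is a generator iff g^(106/q) ≢ 1 for every such q.
g = 2: 2^53 ≡ 106; 2^2 ≡ 4 — none is 1, so 2 is a primitive root.
Hence the least primitive root of 107 is 2.

2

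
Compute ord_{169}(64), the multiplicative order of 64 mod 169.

26

The order of 64 must divide φ(169) = φ(13^2) = 13·(13−1) = 156 = 2^2 · 3 · 13.
Divisors of 156: 1, 2, 3, 4, 6, 12, 13, 26, 39, 52, 78, 156.
Evaluate successive powers at the divisors of 156:
64^1 ≡ 64 (mod 169)
64^2 ≡ 40 (mod 169)
64^3 ≡ 25 (mod 169)
64^4 ≡ 79 (mod 169)
64^6 ≡ 118 (mod 169)
64^12 ≡ 66 (mod 169)
64^13 ≡ 168 (mod 169)
64^26 ≡ 1 (mod 169) ✓
The smallest such exponent is 26, so the order of 64 is 26.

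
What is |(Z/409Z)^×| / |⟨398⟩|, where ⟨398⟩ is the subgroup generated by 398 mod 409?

ord(398) | φ(409) = 409 − 1 = 408 = 2^3 · 3 · 17.
Divisors of 408: 1, 2, 3, 4, 6, 8, 12, 17, 24, 34, 51, 68, 102, 136, 204, 408.
Evaluate successive powers at the divisors of 408:
398^1 ≡ 398 (mod 409)
398^2 ≡ 121 (mod 409)
398^3 ≡ 305 (mod 409)
398^4 ≡ 326 (mod 409)
398^6 ≡ 182 (mod 409)
398^8 ≡ 345 (mod 409)
398^12 ≡ 404 (mod 409)
398^17 ≡ 343 (mod 409)
398^24 ≡ 25 (mod 409)
398^34 ≡ 266 (mod 409)
398^51 ≡ 31 (mod 409)
398^68 ≡ 408 (mod 409)
398^102 ≡ 143 (mod 409)
398^136 ≡ 1 (mod 409) ✓
Thus |⟨398⟩| = ord(398) = 136.
[(Z/409Z)^× : ⟨398⟩] = 408/136 = 3.

3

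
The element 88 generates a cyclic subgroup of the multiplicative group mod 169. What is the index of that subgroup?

2

ord(88) | φ(169) = φ(13^2) = 13·(13−1) = 156 = 2^2 · 3 · 13.
Divisors of 156: 1, 2, 3, 4, 6, 12, 13, 26, 39, 52, 78, 156.
Evaluate successive powers at the divisors of 156:
88^1 ≡ 88
88^2 ≡ 139
88^3 ≡ 64
88^4 ≡ 55
88^6 ≡ 40
88^12 ≡ 79
88^13 ≡ 23
88^26 ≡ 22
88^39 ≡ 168
88^52 ≡ 146
88^78 ≡ 1
Thus |⟨88⟩| = ord(88) = 78.
The index is φ(169) / ord(88) = 156 / 78 = 2.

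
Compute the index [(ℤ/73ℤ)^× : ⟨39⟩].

The order of 39 must divide φ(73) = 73 − 1 = 72 = 2^3 · 3^2.
Divisors of 72: 1, 2, 3, 4, 6, 8, 9, 12, 18, 24, 36, 72.
Test each divisor d:
39^1 ≡ 39
39^2 ≡ 61
39^3 ≡ 43
39^4 ≡ 71
39^6 ≡ 24
39^8 ≡ 4
39^9 ≡ 10
39^12 ≡ 65
39^18 ≡ 27
39^24 ≡ 64
39^36 ≡ 72
39^72 ≡ 1
The order of 39 is 72, so the subgroup it generates has 72 elements.
[(Z/73Z)^× : ⟨39⟩] = 72/72 = 1.

1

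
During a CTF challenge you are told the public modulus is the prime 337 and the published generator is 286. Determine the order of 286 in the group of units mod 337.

Since 286 ∈ (Z/337Z)^×, its order divides φ(337) = 337 − 1 = 336 = 2^4 · 3 · 7.
Divisors of 336: 1, 2, 3, 4, 6, 7, 8, 12, 14, 16, 21, 24, 28, 42, 48, 56, 84, 112, 168, 336.
Test each divisor d:
286^1 ≡ 286 (mod 337)
286^2 ≡ 242 (mod 337)
286^3 ≡ 127 (mod 337)
286^4 ≡ 263 (mod 337)
286^6 ≡ 290 (mod 337)
286^7 ≡ 38 (mod 337)
286^8 ≡ 84 (mod 337)
286^12 ≡ 187 (mod 337)
286^14 ≡ 96 (mod 337)
286^16 ≡ 316 (mod 337)
286^21 ≡ 278 (mod 337)
286^24 ≡ 258 (mod 337)
286^28 ≡ 117 (mod 337)
286^42 ≡ 111 (mod 337)
286^48 ≡ 175 (mod 337)
286^56 ≡ 209 (mod 337)
286^84 ≡ 189 (mod 337)
286^112 ≡ 208 (mod 337)
286^168 ≡ 336 (mod 337)
286^336 ≡ 1 (mod 337) ✓
So ord_337(286) = 336.

336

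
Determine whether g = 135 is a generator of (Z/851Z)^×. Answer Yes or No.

851 = 23 · 37 is a product of two distinct odd primes, so (Z/851Z)^× ≅ (Z/23Z)^× × (Z/37Z)^× is not cyclic.
No primitive root modulo 851 exists; in particular 135 is not one.

No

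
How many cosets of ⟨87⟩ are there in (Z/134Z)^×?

1

ord(87) | φ(134) = φ(2)·φ(67) = 1·66 = 66 = 2 · 3 · 11.
Divisors of 66: 1, 2, 3, 6, 11, 22, 33, 66.
Evaluate successive powers at the divisors of 66:
87^1 ≡ 87
87^2 ≡ 65
87^3 ≡ 27
87^6 ≡ 59
87^11 ≡ 97
87^22 ≡ 29
87^33 ≡ 133
87^66 ≡ 1
So ord_134(87) = 66, hence |⟨87⟩| = 66.
The index is φ(134) / ord(87) = 66 / 66 = 1.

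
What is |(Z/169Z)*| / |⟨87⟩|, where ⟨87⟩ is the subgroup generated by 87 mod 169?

4

Since 87 ∈ (Z/169Z)^×, its order divides φ(169) = φ(13^2) = 13·(13−1) = 156 = 2^2 · 3 · 13.
Divisors of 156: 1, 2, 3, 4, 6, 12, 13, 26, 39, 52, 78, 156.
Evaluate successive powers at the divisors of 156:
87^1 ≡ 87 (mod 169)
87^2 ≡ 133 (mod 169)
87^3 ≡ 79 (mod 169)
87^4 ≡ 113 (mod 169)
87^6 ≡ 157 (mod 169)
87^12 ≡ 144 (mod 169)
87^13 ≡ 22 (mod 169)
87^26 ≡ 146 (mod 169)
87^39 ≡ 1 (mod 169) ✓
So ord_169(87) = 39, hence |⟨87⟩| = 39.
[(Z/169Z)^× : ⟨87⟩] = 156/39 = 4.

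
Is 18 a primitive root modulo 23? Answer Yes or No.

No

φ(23) = 23 − 1 = 22 = 2 · 11.
Test 18^(22/q) mod 23 for each prime factor q of 22:
18^11 ≡ 1 (mod 23)  [q = 2: ≡ 1 ✗]
18^2 ≡ 2 (mod 23)  [q = 11: ≢ 1 ✓]
The check at q = 2 fails, so 18 generates a proper subgroup.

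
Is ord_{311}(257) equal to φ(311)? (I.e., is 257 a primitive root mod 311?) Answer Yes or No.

φ(311) = 311 − 1 = 310 = 2 · 5 · 31.
257 is a primitive root mod 311 iff 257^(φ(311)/q) ≢ 1 for every prime q | φ(311), i.e. q ∈ {2, 5, 31}.
257^155 ≡ 310 (mod 311)  [q = 2: ≢ 1 ✓]
257^62 ≡ 216 (mod 311)  [q = 5: ≢ 1 ✓]
257^10 ≡ 126 (mod 311)  [q = 31: ≢ 1 ✓]
None equal 1, so ord_311(257) = 310: 257 is a primitive root.

Yes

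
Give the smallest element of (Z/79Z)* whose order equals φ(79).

φ(79) = 79 − 1 = 78 = 2 · 3 · 13.
g is a primitive root iff g^(78/q) ≢ 1 (mod 79) for each prime q ∈ {2, 3, 13}.
g = 2: 2^39 ≡ 1 — hits 1, so not a primitive root.
g = 3: 3^39 ≡ 78; 3^26 ≡ 23; 3^6 ≡ 18 — none is 1, so 3 is a primitive root.
Hence the least primitive root of 79 is 3.

3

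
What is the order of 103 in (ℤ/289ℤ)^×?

17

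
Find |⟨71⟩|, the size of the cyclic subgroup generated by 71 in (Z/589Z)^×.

90

Since 71 ∈ (Z/589Z)^×, its order divides φ(589) = φ(19·31) = (19−1)·(31−1) = 18·30 = 540 = 2^2 · 3^3 · 5.
Divisors of 540: 1, 2, 3, 4, 5, 6, 9, 10, 12, 15, 18, 20, 27, 30, 36, 45, 54, 60, 90, 108, 135, 180, 270, 540.
Check 71^d mod 589 for each divisor in increasing order:
71^1 ≡ 71 (mod 589)
71^2 ≡ 329 (mod 589)
71^3 ≡ 388 (mod 589)
71^4 ≡ 454 (mod 589)
71^5 ≡ 428 (mod 589)
71^6 ≡ 349 (mod 589)
71^9 ≡ 531 (mod 589)
71^10 ≡ 5 (mod 589)
71^12 ≡ 467 (mod 589)
71^15 ≡ 373 (mod 589)
71^18 ≡ 419 (mod 589)
71^20 ≡ 25 (mod 589)
71^27 ≡ 436 (mod 589)
71^30 ≡ 125 (mod 589)
71^36 ≡ 39 (mod 589)
71^45 ≡ 94 (mod 589)
71^54 ≡ 438 (mod 589)
71^60 ≡ 311 (mod 589)
71^90 ≡ 1 (mod 589) ✓
Hence ord(71) = 90.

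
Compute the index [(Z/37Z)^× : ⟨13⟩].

Since 13 ∈ (Z/37Z)^×, its order divides φ(37) = 37 − 1 = 36 = 2^2 · 3^2.
Divisors of 36: 1, 2, 3, 4, 6, 9, 12, 18, 36.
Check 13^d mod 37 for each divisor in increasing order:
13^1 ≡ 13
13^2 ≡ 21
13^3 ≡ 14
13^4 ≡ 34
13^6 ≡ 11
13^9 ≡ 6
13^12 ≡ 10
13^18 ≡ 36
13^36 ≡ 1
Thus |⟨13⟩| = ord(13) = 36.
The index is φ(37) / ord(13) = 36 / 36 = 1.

1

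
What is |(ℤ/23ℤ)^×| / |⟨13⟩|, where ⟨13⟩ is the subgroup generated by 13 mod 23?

The order of 13 must divide φ(23) = 23 − 1 = 22 = 2 · 11.
Divisors of 22: 1, 2, 11, 22.
Test each divisor d:
13^1 ≡ 13 (mod 23)
13^2 ≡ 8 (mod 23)
13^11 ≡ 1 (mod 23) ✓
So ord_23(13) = 11, hence |⟨13⟩| = 11.
Index = |(Z/23Z)^×| / |⟨13⟩| = 22 / 11 = 2.

2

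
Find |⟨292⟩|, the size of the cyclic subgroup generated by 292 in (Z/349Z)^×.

87

ord(292) | φ(349) = 349 − 1 = 348 = 2^2 · 3 · 29.
Divisors of 348: 1, 2, 3, 4, 6, 12, 29, 58, 87, 116, 174, 348.
Check 292^d mod 349 for each divisor in increasing order:
292^1 ≡ 292 (mod 349)
292^2 ≡ 108 (mod 349)
292^3 ≡ 126 (mod 349)
292^4 ≡ 147 (mod 349)
292^6 ≡ 171 (mod 349)
292^12 ≡ 274 (mod 349)
292^29 ≡ 226 (mod 349)
292^58 ≡ 122 (mod 349)
292^87 ≡ 1 (mod 349) ✓
Hence ord(292) = 87.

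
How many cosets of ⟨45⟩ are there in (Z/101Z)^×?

2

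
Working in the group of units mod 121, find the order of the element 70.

55

The order of 70 must divide φ(121) = φ(11^2) = 11·(11−1) = 110 = 2 · 5 · 11.
Divisors of 110: 1, 2, 5, 10, 11, 22, 55, 110.
Evaluate successive powers at the divisors of 110:
70^1 ≡ 70 (mod 121)
70^2 ≡ 60 (mod 121)
70^5 ≡ 78 (mod 121)
70^10 ≡ 34 (mod 121)
70^11 ≡ 81 (mod 121)
70^22 ≡ 27 (mod 121)
70^55 ≡ 1 (mod 121) ✓
The smallest such exponent is 55, so the order of 70 is 55.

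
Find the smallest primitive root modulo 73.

5

φ(73) = 73 − 1 = 72 = 2^3 · 3^2.
g is a primitive root iff g^(72/q) ≢ 1 (mod 73) for each prime q ∈ {2, 3}.
g = 2: 2^36 ≡ 1 — hits 1, so not a primitive root.
g = 3: 3^36 ≡ 1 — hits 1, so not a primitive root.
g = 4: 4^36 ≡ 1 — hits 1, so not a primitive root.
g = 5: 5^36 ≡ 72; 5^24 ≡ 8 — none is 1, so 5 is a primitive root.
The smallest primitive root modulo 73 is 5.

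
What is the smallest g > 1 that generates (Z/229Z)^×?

6

φ(229) = 229 − 1 = 228 = 2^2 · 3 · 19.
g is a primitive root iff g^(228/q) ≢ 1 (mod 229) for each prime q ∈ {2, 3, 19}.
g = 2: 2^114 ≡ 228; 2^76 ≡ 1 — hits 1, so not a primitive root.
g = 3: 3^114 ≡ 1 — hits 1, so not a primitive root.
g = 4: 4^114 ≡ 1 — hits 1, so not a primitive root.
g = 5: 5^114 ≡ 1 — hits 1, so not a primitive root.
g = 6: 6^114 ≡ 228; 6^76 ≡ 134; 6^12 ≡ 165 — none is 1, so 6 is a primitive root.
So 6 is the smallest generator of (Z/229Z)^×.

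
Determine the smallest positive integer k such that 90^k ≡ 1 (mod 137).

136

By Lagrange's theorem, ord_137(90) divides φ(137) = 137 − 1 = 136 = 2^3 · 17.
Divisors of 136: 1, 2, 4, 8, 17, 34, 68, 136.
Compute 90^d (mod 137) for the divisors d until we hit 1:
90^1 ≡ 90
90^2 ≡ 17
90^4 ≡ 15
90^8 ≡ 88
90^17 ≡ 41
90^34 ≡ 37
90^68 ≡ 136
90^136 ≡ 1
The smallest such exponent is 136, so the order of 90 is 136.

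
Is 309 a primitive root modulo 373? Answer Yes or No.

φ(373) = 373 − 1 = 372 = 2^2 · 3 · 31.
309 is a primitive root mod 373 iff 309^(φ(373)/q) ≢ 1 for every prime q | φ(373), i.e. q ∈ {2, 3, 31}.
309^186 ≡ 1 (mod 373)  [q = 2: ≡ 1 ✗]
309^124 ≡ 1 (mod 373)  [q = 3: ≡ 1 ✗]
309^12 ≡ 154 (mod 373)  [q = 31: ≢ 1 ✓]
The check at q = 2 fails, so 309 generates a proper subgroup.

No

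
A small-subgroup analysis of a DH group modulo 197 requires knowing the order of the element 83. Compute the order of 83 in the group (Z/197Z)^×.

14

The order of 83 must divide φ(197) = 197 − 1 = 196 = 2^2 · 7^2.
Divisors of 196: 1, 2, 4, 7, 14, 28, 49, 98, 196.
Evaluate successive powers at the divisors of 196:
83^1 ≡ 83
83^2 ≡ 191
83^4 ≡ 36
83^7 ≡ 196
83^14 ≡ 1
Therefore the multiplicative order of 83 modulo 197 is 14.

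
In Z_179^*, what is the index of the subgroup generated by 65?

Since 65 ∈ (Z/179Z)^×, its order divides φ(179) = 179 − 1 = 178 = 2 · 89.
Divisors of 178: 1, 2, 89, 178.
Check 65^d mod 179 for each divisor in increasing order:
65^1 ≡ 65
65^2 ≡ 108
65^89 ≡ 1
The order of 65 is 89, so the subgroup it generates has 89 elements.
The index is φ(179) / ord(65) = 178 / 89 = 2.

2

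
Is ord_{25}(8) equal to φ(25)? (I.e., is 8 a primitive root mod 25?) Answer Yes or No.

Yes

φ(25) = φ(5^2) = 5·(5−1) = 20 = 2^2 · 5.
It suffices to check that the order of 8 is not a proper divisor of 20: compute 8^(20/q) for q ∈ {2, 5}.
8^10 ≡ 24 (mod 25)  [q = 2: ≢ 1 ✓]
8^4 ≡ 21 (mod 25)  [q = 5: ≢ 1 ✓]
None equal 1, so ord_25(8) = 20: 8 is a primitive root.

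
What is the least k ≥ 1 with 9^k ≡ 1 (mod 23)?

ord(9) | φ(23) = 23 − 1 = 22 = 2 · 11.
Divisors of 22: 1, 2, 11, 22.
Compute 9^d (mod 23) for the divisors d until we hit 1:
9^1 ≡ 9 (mod 23)
9^2 ≡ 12 (mod 23)
9^11 ≡ 1 (mod 23) ✓
Therefore the multiplicative order of 9 modulo 23 is 11.

11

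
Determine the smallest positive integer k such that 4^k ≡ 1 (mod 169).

By Lagrange's theorem, ord_169(4) divides φ(169) = φ(13^2) = 13·(13−1) = 156 = 2^2 · 3 · 13.
Divisors of 156: 1, 2, 3, 4, 6, 12, 13, 26, 39, 52, 78, 156.
Compute 4^d (mod 169) for the divisors d until we hit 1:
4^1 ≡ 4 (mod 169)
4^2 ≡ 16 (mod 169)
4^3 ≡ 64 (mod 169)
4^4 ≡ 87 (mod 169)
4^6 ≡ 40 (mod 169)
4^12 ≡ 79 (mod 169)
4^13 ≡ 147 (mod 169)
4^26 ≡ 146 (mod 169)
4^39 ≡ 168 (mod 169)
4^52 ≡ 22 (mod 169)
4^78 ≡ 1 (mod 169) ✓
The smallest such exponent is 78, so the order of 4 is 78.

78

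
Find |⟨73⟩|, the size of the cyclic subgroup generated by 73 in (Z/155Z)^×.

60

Since 73 ∈ (Z/155Z)^×, its order divides φ(155) = φ(5·31) = (5−1)·(31−1) = 4·30 = 120 = 2^3 · 3 · 5.
Divisors of 120: 1, 2, 3, 4, 5, 6, 8, 10, 12, 15, 20, 24, 30, 40, 60, 120.
Check 73^d mod 155 for each divisor in increasing order:
73^1 ≡ 73
73^2 ≡ 59
73^3 ≡ 122
73^4 ≡ 71
73^5 ≡ 68
73^6 ≡ 4
73^8 ≡ 81
73^10 ≡ 129
73^12 ≡ 16
73^15 ≡ 92
73^20 ≡ 56
73^24 ≡ 101
73^30 ≡ 94
73^40 ≡ 36
73^60 ≡ 1
The smallest such exponent is 60, so the order of 73 is 60.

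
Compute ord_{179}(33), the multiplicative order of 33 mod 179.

Since 33 ∈ (Z/179Z)^×, its order divides φ(179) = 179 − 1 = 178 = 2 · 89.
Divisors of 178: 1, 2, 89, 178.
Check 33^d mod 179 for each divisor in increasing order:
33^1 ≡ 33 (mod 179)
33^2 ≡ 15 (mod 179)
33^89 ≡ 178 (mod 179)
33^178 ≡ 1 (mod 179) ✓
The smallest such exponent is 178, so the order of 33 is 178.

178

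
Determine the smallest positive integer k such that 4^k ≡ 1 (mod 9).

3

By Lagrange's theorem, ord_9(4) divides φ(9) = φ(3^2) = 3·(3−1) = 6 = 2 · 3.
Divisors of 6: 1, 2, 3, 6.
Test each divisor d:
4^1 ≡ 4 (mod 9)
4^2 ≡ 7 (mod 9)
4^3 ≡ 1 (mod 9) ✓
Therefore the multiplicative order of 4 modulo 9 is 3.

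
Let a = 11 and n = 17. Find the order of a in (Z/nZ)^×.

16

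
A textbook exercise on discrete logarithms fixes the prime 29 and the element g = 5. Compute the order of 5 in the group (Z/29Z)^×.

Since 5 ∈ (Z/29Z)^×, its order divides φ(29) = 29 − 1 = 28 = 2^2 · 7.
Divisors of 28: 1, 2, 4, 7, 14, 28.
Test each divisor d:
5^1 ≡ 5 (mod 29)
5^2 ≡ 25 (mod 29)
5^4 ≡ 16 (mod 29)
5^7 ≡ 28 (mod 29)
5^14 ≡ 1 (mod 29) ✓
The smallest such exponent is 14, so the order of 5 is 14.

14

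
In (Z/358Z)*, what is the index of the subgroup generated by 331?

1

ord(331) | φ(358) = φ(2)·φ(179) = 1·178 = 178 = 2 · 89.
Divisors of 178: 1, 2, 89, 178.
Evaluate successive powers at the divisors of 178:
331^1 ≡ 331
331^2 ≡ 13
331^89 ≡ 357
331^178 ≡ 1
Thus |⟨331⟩| = ord(331) = 178.
Index = |(Z/358Z)^×| / |⟨331⟩| = 178 / 178 = 1.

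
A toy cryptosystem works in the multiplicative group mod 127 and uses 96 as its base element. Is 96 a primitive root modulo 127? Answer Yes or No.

φ(127) = 127 − 1 = 126 = 2 · 3^2 · 7.
96 is a primitive root mod 127 iff 96^(φ(127)/q) ≢ 1 for every prime q | φ(127), i.e. q ∈ {2, 3, 7}.
96^63 ≡ 126 (mod 127)  [q = 2: ≢ 1 ✓]
96^42 ≡ 107 (mod 127)  [q = 3: ≢ 1 ✓]
96^18 ≡ 2 (mod 127)  [q = 7: ≢ 1 ✓]
Every test exponent gives a nontrivial residue, hence 96 generates the full group.

Yes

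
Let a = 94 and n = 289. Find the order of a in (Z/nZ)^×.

136

Since 94 ∈ (Z/289Z)^×, its order divides φ(289) = φ(17^2) = 17·(17−1) = 272 = 2^4 · 17.
Divisors of 272: 1, 2, 4, 8, 16, 17, 34, 68, 136, 272.
Compute 94^d (mod 289) for the divisors d until we hit 1:
94^1 ≡ 94 (mod 289)
94^2 ≡ 166 (mod 289)
94^4 ≡ 101 (mod 289)
94^8 ≡ 86 (mod 289)
94^16 ≡ 171 (mod 289)
94^17 ≡ 179 (mod 289)
94^34 ≡ 251 (mod 289)
94^68 ≡ 288 (mod 289)
94^136 ≡ 1 (mod 289) ✓
The smallest such exponent is 136, so the order of 94 is 136.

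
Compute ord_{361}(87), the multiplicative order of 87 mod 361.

Since 87 ∈ (Z/361Z)^×, its order divides φ(361) = φ(19^2) = 19·(19−1) = 342 = 2 · 3^2 · 19.
Divisors of 342: 1, 2, 3, 6, 9, 18, 19, 38, 57, 114, 171, 342.
Compute 87^d (mod 361) for the divisors d until we hit 1:
87^1 ≡ 87 (mod 361)
87^2 ≡ 349 (mod 361)
87^3 ≡ 39 (mod 361)
87^6 ≡ 77 (mod 361)
87^9 ≡ 115 (mod 361)
87^18 ≡ 229 (mod 361)
87^19 ≡ 68 (mod 361)
87^38 ≡ 292 (mod 361)
87^57 ≡ 1 (mod 361) ✓
Therefore the multiplicative order of 87 modulo 361 is 57.

57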